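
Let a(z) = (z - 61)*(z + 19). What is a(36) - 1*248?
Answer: -1623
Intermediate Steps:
a(z) = (-61 + z)*(19 + z)
a(36) - 1*248 = (-1159 + 36**2 - 42*36) - 1*248 = (-1159 + 1296 - 1512) - 248 = -1375 - 248 = -1623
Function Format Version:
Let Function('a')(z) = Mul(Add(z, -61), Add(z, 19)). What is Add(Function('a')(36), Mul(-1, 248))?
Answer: -1623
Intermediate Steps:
Function('a')(z) = Mul(Add(-61, z), Add(19, z))
Add(Function('a')(36), Mul(-1, 248)) = Add(Add(-1159, Pow(36, 2), Mul(-42, 36)), Mul(-1, 248)) = Add(Add(-1159, 1296, -1512), -248) = Add(-1375, -248) = -1623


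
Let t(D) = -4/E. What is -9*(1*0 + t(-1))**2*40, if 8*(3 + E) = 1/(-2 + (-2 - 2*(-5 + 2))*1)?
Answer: -1474560/2209 ≈ -667.52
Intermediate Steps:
E = -47/16 (E = -3 + 1/(8*(-2 + (-2 - 2*(-5 + 2))*1)) = -3 + 1/(8*(-2 + (-2 - 2*(-3))*1)) = -3 + 1/(8*(-2 + (-2 + 6)*1)) = -3 + 1/(8*(-2 + 4*1)) = -3 + 1/(8*(-2 + 4)) = -3 + (1/8)/2 = -3 + (1/8)*(1/2) = -3 + 1/16 = -47/16 ≈ -2.9375)
t(D) = 64/47 (t(D) = -4/(-47/16) = -4*(-16/47) = 64/47)
-9*(1*0 + t(-1))**2*40 = -9*(1*0 + 64/47)**2*40 = -9*(0 + 64/47)**2*40 = -9*(64/47)**2*40 = -9*4096/2209*40 = -36864/2209*40 = -1474560/2209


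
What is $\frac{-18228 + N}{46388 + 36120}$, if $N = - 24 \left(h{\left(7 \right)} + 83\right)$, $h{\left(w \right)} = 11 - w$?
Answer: $- \frac{5079}{20627} \approx -0.24623$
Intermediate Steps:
$N = -2088$ ($N = - 24 \left(\left(11 - 7\right) + 83\right) = - 24 \left(4 + 83\right) = \left(-24\right) 87 = -2088$)
$\frac{-18228 + N}{46388 + 36120} = \frac{-18228 - 2088}{46388 + 36120} = - \frac{20316}{82508} = \left(-20316\right) \frac{1}{82508} = - \frac{5079}{20627}$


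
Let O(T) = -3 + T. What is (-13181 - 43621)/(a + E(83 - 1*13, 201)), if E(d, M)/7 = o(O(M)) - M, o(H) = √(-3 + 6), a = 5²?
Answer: 78500364/1909777 + 397614*√3/1909777 ≈ 41.465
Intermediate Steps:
a = 25
o(H) = √3
E(d, M) = -7*M + 7*√3 (E(d, M) = 7*(√3 - M) = -7*M + 7*√3)
(-13181 - 43621)/(a + E(83 - 1*13, 201)) = (-13181 - 43621)/(25 + (-7*201 + 7*√3)) = -56802/(25 + (-1407 + 7*√3)) = -56802/(-1382 + 7*√3)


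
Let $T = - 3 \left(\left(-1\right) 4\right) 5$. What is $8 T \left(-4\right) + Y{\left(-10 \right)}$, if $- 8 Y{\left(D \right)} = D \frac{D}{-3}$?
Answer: $- \frac{11495}{6} \approx -1915.8$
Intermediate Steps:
$T = 60$ ($T = \left(-3\right) \left(-4\right) 5 = 12 \cdot 5 = 60$)
$Y{\left(D \right)} = \frac{D^{2}}{24}$ ($Y{\left(D \right)} = - \frac{D \frac{D}{-3}}{8} = - \frac{D D \left(- \frac{1}{3}\right)}{8} = - \frac{D \left(- \frac{D}{3}\right)}{8} = - \frac{\left(- \frac{1}{3}\right) D^{2}}{8} = \frac{D^{2}}{24}$)
$8 T \left(-4\right) + Y{\left(-10 \right)} = 8 \cdot 60 \left(-4\right) + \frac{\left(-10\right)^{2}}{24} = 480 \left(-4\right) + \frac{1}{24} \cdot 100 = -1920 + \frac{25}{6} = - \frac{11495}{6}$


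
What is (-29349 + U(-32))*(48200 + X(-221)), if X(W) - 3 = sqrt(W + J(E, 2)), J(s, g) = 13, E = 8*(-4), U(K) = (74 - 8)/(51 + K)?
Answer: -1414542405 - 2230260*I*sqrt(13)/19 ≈ -1.4145e+9 - 4.2323e+5*I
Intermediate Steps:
U(K) = 66/(51 + K)
E = -32
X(W) = 3 + sqrt(13 + W) (X(W) = 3 + sqrt(W + 13) = 3 + sqrt(13 + W))
(-29349 + U(-32))*(48200 + X(-221)) = (-29349 + 66/(51 - 32))*(48200 + (3 + sqrt(13 - 221))) = (-29349 + 66/19)*(48200 + (3 + sqrt(-208))) = (-29349 + 66*(1/19))*(48200 + (3 + 4*I*sqrt(13))) = (-29349 + 66/19)*(48203 + 4*I*sqrt(13)) = -557565*(48203 + 4*I*sqrt(13))/19 = -1414542405 - 2230260*I*sqrt(13)/19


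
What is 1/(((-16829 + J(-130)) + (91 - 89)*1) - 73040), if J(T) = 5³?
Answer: -1/89742 ≈ -1.1143e-5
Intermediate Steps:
J(T) = 125
1/(((-16829 + J(-130)) + (91 - 89)*1) - 73040) = 1/(((-16829 + 125) + (91 - 89)*1) - 73040) = 1/((-16704 + 2*1) - 73040) = 1/((-16704 + 2) - 73040) = 1/(-16702 - 73040) = 1/(-89742) = -1/89742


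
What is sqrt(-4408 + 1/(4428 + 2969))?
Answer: 5*I*sqrt(9647455883)/7397 ≈ 66.393*I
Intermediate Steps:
sqrt(-4408 + 1/(4428 + 2969)) = sqrt(-4408 + 1/7397) = sqrt(-32605975/7397) = 5*I*sqrt(9647455883)/7397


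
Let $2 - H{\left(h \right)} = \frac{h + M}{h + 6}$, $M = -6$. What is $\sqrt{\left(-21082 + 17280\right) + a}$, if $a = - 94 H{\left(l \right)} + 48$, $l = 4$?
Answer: $\frac{2 i \sqrt{24755}}{5} \approx 62.935 i$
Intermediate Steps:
$H{\left(h \right)} = 2 - \frac{-6 + h}{6 + h}$ ($H{\left(h \right)} = 2 - \frac{h - 6}{h + 6} = 2 - \frac{-6 + h}{6 + h}$)
$a = - \frac{794}{5}$ ($a = - 94 \frac{18 + 4}{6 + 4} + 48 = - 94 \cdot \frac{1}{10} \cdot 22 + 48 = \left(-94\right) \frac{11}{5} + 48 = - \frac{1034}{5} + 48 = - \frac{794}{5} \approx -158.8$)
$\sqrt{\left(-21082 + 17280\right) + a} = \sqrt{\left(-21082 + 17280\right) - \frac{794}{5}} = \sqrt{-3802 - \frac{794}{5}} = \sqrt{- \frac{19804}{5}} = \frac{2 i \sqrt{24755}}{5}$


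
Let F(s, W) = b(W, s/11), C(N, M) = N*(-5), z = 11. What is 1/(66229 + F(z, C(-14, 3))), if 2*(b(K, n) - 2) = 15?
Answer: 2/132477 ≈ 1.5097e-5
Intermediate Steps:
C(N, M) = -5*N
b(K, n) = 19/2 (b(K, n) = 2 + (½)*15 = 2 + 15/2 = 19/2)
F(s, W) = 19/2
1/(66229 + F(z, C(-14, 3))) = 1/(66229 + 19/2) = 1/(132477/2) = 2/132477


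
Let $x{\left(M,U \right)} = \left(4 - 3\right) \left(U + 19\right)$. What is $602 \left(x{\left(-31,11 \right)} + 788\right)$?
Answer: $492436$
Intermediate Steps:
$x{\left(M,U \right)} = 19 + U$ ($x{\left(M,U \right)} = 1 \left(19 + U\right) = 19 + U$)
$602 \left(x{\left(-31,11 \right)} + 788\right) = 602 \left(\left(19 + 11\right) + 788\right) = 602 \left(30 + 788\right) = 602 \cdot 818 = 492436$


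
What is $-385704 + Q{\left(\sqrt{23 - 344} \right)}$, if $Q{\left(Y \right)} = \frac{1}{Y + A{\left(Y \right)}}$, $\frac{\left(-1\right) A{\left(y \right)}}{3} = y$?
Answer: $-385704 + \frac{i \sqrt{321}}{642} \approx -3.857 \cdot 10^{5} + 0.027907 i$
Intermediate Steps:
$A{\left(y \right)} = - 3 y$
$Q{\left(Y \right)} = - \frac{1}{2 Y}$ ($Q{\left(Y \right)} = \frac{1}{Y - 3 Y} = \frac{1}{\left(-2\right) Y} = - \frac{1}{2 Y}$)
$-385704 + Q{\left(\sqrt{23 - 344} \right)} = -385704 - \frac{1}{2 \sqrt{23 - 344}} = -385704 - \frac{1}{2 \sqrt{-321}} = -385704 - \frac{1}{2 i \sqrt{321}} = -385704 - \frac{\left(- \frac{1}{321}\right) i \sqrt{321}}{2} = -385704 + \frac{i \sqrt{321}}{642}$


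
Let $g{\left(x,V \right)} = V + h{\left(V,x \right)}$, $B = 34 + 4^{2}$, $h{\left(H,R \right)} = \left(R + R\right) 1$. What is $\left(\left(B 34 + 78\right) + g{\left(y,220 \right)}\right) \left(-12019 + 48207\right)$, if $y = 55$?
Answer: $76284304$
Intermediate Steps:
$h{\left(H,R \right)} = 2 R$ ($h{\left(H,R \right)} = 2 R 1 = 2 R$)
$B = 50$ ($B = 34 + 16 = 50$)
$g{\left(x,V \right)} = V + 2 x$
$\left(\left(B 34 + 78\right) + g{\left(y,220 \right)}\right) \left(-12019 + 48207\right) = \left(\left(50 \cdot 34 + 78\right) + \left(220 + 2 \cdot 55\right)\right) \left(-12019 + 48207\right) = \left(\left(1700 + 78\right) + \left(220 + 110\right)\right) 36188 = \left(1778 + 330\right) 36188 = 2108 \cdot 36188 = 76284304$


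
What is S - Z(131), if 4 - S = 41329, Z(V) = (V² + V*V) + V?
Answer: -75778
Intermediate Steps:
Z(V) = V + 2*V² (Z(V) = (V² + V²) + V = 2*V² + V = V + 2*V²)
S = -41325 (S = 4 - 1*41329 = 4 - 41329 = -41325)
S - Z(131) = -41325 - 131*(1 + 2*131) = -41325 - 131*(1 + 262) = -41325 - 131*263 = -41325 - 1*34453 = -41325 - 34453 = -75778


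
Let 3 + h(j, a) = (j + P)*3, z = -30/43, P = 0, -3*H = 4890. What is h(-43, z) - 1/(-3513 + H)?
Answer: -678875/5143 ≈ -132.00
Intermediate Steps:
H = -1630 (H = -⅓*4890 = -1630)
z = -30/43 (z = -30*1/43 = -30/43 ≈ -0.69767)
h(j, a) = -3 + 3*j (h(j, a) = -3 + (j + 0)*3 = -3 + j*3 = -3 + 3*j)
h(-43, z) - 1/(-3513 + H) = (-3 + 3*(-43)) - 1/(-3513 - 1630) = (-3 - 129) - 1/(-5143) = -132 - 1*(-1/5143) = -132 + 1/5143 = -678875/5143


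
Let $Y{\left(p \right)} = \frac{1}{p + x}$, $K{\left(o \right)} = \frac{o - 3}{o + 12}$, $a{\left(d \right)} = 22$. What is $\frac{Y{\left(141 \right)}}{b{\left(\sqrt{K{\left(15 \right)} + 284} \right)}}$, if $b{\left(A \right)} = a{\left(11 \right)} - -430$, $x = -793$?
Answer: $- \frac{1}{294704} \approx -3.3932 \cdot 10^{-6}$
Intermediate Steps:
$K{\left(o \right)} = \frac{-3 + o}{12 + o}$
$b{\left(A \right)} = 452$ ($b{\left(A \right)} = 22 - -430 = 22 + 430 = 452$)
$Y{\left(p \right)} = \frac{1}{-793 + p}$ ($Y{\left(p \right)} = \frac{1}{p - 793} = \frac{1}{-793 + p}$)
$\frac{Y{\left(141 \right)}}{b{\left(\sqrt{K{\left(15 \right)} + 284} \right)}} = \frac{1}{\left(-793 + 141\right) 452} = \frac{1}{-652} \cdot \frac{1}{452} = \left(- \frac{1}{652}\right) \frac{1}{452} = - \frac{1}{294704}$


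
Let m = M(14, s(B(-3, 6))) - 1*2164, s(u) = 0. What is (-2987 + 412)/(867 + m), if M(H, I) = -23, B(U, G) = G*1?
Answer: 515/264 ≈ 1.9508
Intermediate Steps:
B(U, G) = G
m = -2187 (m = -23 - 1*2164 = -23 - 2164 = -2187)
(-2987 + 412)/(867 + m) = (-2987 + 412)/(867 - 2187) = -2575/(-1320) = -2575*(-1/1320) = 515/264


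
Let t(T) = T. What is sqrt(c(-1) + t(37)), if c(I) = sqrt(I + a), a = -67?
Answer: sqrt(37 + 2*I*sqrt(17)) ≈ 6.12 + 0.67371*I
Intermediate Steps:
c(I) = sqrt(-67 + I) (c(I) = sqrt(I - 67) = sqrt(-67 + I))
sqrt(c(-1) + t(37)) = sqrt(sqrt(-67 - 1) + 37) = sqrt(sqrt(-68) + 37) = sqrt(2*I*sqrt(17) + 37) = sqrt(37 + 2*I*sqrt(17))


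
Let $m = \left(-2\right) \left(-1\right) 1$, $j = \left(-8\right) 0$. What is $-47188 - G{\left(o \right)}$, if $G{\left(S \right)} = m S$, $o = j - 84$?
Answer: $-47020$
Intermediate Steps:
$j = 0$
$m = 2$ ($m = 2 \cdot 1 = 2$)
$o = -84$ ($o = 0 - 84 = -84$)
$G{\left(S \right)} = 2 S$
$-47188 - G{\left(o \right)} = -47188 - 2 \left(-84\right) = -47188 - -168 = -47188 + 168 = -47020$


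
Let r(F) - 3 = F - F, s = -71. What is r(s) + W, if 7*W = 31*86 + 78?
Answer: 395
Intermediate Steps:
W = 392 (W = (31*86 + 78)/7 = (2666 + 78)/7 = (⅐)*2744 = 392)
r(F) = 3 (r(F) = 3 + (F - F) = 3 + 0 = 3)
r(s) + W = 3 + 392 = 395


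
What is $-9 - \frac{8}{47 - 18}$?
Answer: $- \frac{269}{29} \approx -9.2759$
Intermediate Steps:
$-9 - \frac{8}{47 - 18} = -9 - \frac{8}{29} = - \frac{269}{29}$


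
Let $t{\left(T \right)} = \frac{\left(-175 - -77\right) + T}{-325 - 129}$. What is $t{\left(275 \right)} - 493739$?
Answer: $- \frac{224157683}{454} \approx -4.9374 \cdot 10^{5}$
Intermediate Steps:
$t{\left(T \right)} = \frac{49}{227} - \frac{T}{454}$ ($t{\left(T \right)} = \frac{\left(-175 + 77\right) + T}{-454} = \left(-98 + T\right) \left(- \frac{1}{454}\right) = \frac{49}{227} - \frac{T}{454}$)
$t{\left(275 \right)} - 493739 = \left(\frac{49}{227} - \frac{275}{454}\right) - 493739 = - \frac{177}{454} - 493739 = - \frac{224157683}{454}$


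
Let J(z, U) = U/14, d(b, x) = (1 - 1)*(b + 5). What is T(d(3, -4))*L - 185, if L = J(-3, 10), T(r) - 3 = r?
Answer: -1280/7 ≈ -182.86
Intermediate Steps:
d(b, x) = 0 (d(b, x) = 0*(5 + b) = 0)
T(r) = 3 + r
J(z, U) = U/14 (J(z, U) = U*(1/14) = U/14)
L = 5/7 (L = (1/14)*10 = 5/7 ≈ 0.71429)
T(d(3, -4))*L - 185 = (3 + 0)*(5/7) - 185 = 3*(5/7) - 185 = 15/7 - 185 = -1280/7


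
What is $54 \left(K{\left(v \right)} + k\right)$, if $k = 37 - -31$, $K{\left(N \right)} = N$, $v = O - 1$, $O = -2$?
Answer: $3510$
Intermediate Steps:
$v = -3$ ($v = -2 - 1 = -3$)
$k = 68$ ($k = 37 + 31 = 68$)
$54 \left(K{\left(v \right)} + k\right) = 54 \left(-3 + 68\right) = 54 \cdot 65 = 3510$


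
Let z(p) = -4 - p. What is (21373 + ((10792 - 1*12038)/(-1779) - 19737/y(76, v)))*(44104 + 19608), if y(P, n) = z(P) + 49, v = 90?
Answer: 77336831970112/55149 ≈ 1.4023e+9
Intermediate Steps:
y(P, n) = 45 - P (y(P, n) = (-4 - P) + 49 = 45 - P)
(21373 + ((10792 - 1*12038)/(-1779) - 19737/y(76, v)))*(44104 + 19608) = (21373 + ((10792 - 1*12038)/(-1779) - 19737/(45 - 1*76)))*(44104 + 19608) = (21373 + ((10792 - 12038)*(-1/1779) - 19737/(45 - 76)))*63712 = (21373 + (-1246*(-1/1779) - 19737/(-31)))*63712 = (21373 + (1246/1779 - 19737*(-1/31)))*63712 = (21373 + (1246/1779 + 19737/31))*63712 = (21373 + 35150749/55149)*63712 = (1213850326/55149)*63712 = 77336831970112/55149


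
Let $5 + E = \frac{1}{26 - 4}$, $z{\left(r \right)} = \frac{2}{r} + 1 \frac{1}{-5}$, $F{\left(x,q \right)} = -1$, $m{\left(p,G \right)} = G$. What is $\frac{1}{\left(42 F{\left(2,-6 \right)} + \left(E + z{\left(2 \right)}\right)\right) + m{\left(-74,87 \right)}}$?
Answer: $\frac{110}{4493} \approx 0.024483$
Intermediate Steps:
$z{\left(r \right)} = - \frac{1}{5} + \frac{2}{r}$ ($z{\left(r \right)} = \frac{2}{r} + 1 \left(- \frac{1}{5}\right) = \frac{2}{r} - \frac{1}{5} = - \frac{1}{5} + \frac{2}{r}$)
$E = - \frac{109}{22}$ ($E = -5 + \frac{1}{26 - 4} = -5 + \frac{1}{22} = - \frac{109}{22} \approx -4.9545$)
$\frac{1}{\left(42 F{\left(2,-6 \right)} + \left(E + z{\left(2 \right)}\right)\right) + m{\left(-74,87 \right)}} = \frac{1}{\left(42 \left(-1\right) - \left(\frac{109}{22} - \frac{10 - 2}{5 \cdot 2}\right)\right) + 87} = \frac{1}{\left(-42 - \left(\frac{109}{22} - \frac{10 - 2}{10}\right)\right) + 87} = \frac{1}{\left(-42 - \left(\frac{109}{22} - \frac{4}{5}\right)\right) + 87} = \frac{1}{\left(-42 + \left(- \frac{109}{22} + \frac{4}{5}\right)\right) + 87} = \frac{1}{\left(-42 - \frac{457}{110}\right) + 87} = \frac{1}{- \frac{5077}{110} + 87} = \frac{1}{\frac{4493}{110}} = \frac{110}{4493}$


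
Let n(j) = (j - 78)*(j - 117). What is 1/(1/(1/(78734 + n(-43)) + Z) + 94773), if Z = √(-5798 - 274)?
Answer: (-I + 196188*√1518)/(3*(-64289*I + 6197775108*√1518)) ≈ 1.0552e-5 + 1.4288e-12*I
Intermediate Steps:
n(j) = (-117 + j)*(-78 + j) (n(j) = (-78 + j)*(-117 + j) = (-117 + j)*(-78 + j))
Z = 2*I*√1518 (Z = √(-6072) = 2*I*√1518 ≈ 77.923*I)
1/(1/(1/(78734 + n(-43)) + Z) + 94773) = 1/(1/(1/(78734 + (9126 + (-43)² - 195*(-43))) + 2*I*√1518) + 94773) = 1/(1/(1/(78734 + (9126 + 1849 + 8385)) + 2*I*√1518) + 94773) = 1/(1/(1/(78734 + 19360) + 2*I*√1518) + 94773) = 1/(1/(1/98094 + 2*I*√1518) + 94773) = 1/(94773 + 1/(1/98094 + 2*I*√1518))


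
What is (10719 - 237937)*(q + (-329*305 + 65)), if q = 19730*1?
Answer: 18302409900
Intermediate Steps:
q = 19730
(10719 - 237937)*(q + (-329*305 + 65)) = (10719 - 237937)*(19730 + (-329*305 + 65)) = -227218*(19730 + (-100345 + 65)) = -227218*(19730 - 100280) = -227218*(-80550) = 18302409900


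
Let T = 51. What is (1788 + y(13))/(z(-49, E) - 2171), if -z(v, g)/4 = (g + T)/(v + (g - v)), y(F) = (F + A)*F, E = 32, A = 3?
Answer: -15968/17451 ≈ -0.91502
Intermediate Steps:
y(F) = F*(3 + F) (y(F) = (F + 3)*F = (3 + F)*F = F*(3 + F))
z(v, g) = -4*(51 + g)/g (z(v, g) = -4*(g + 51)/(v + (g - v)) = -4*(51 + g)/g)
(1788 + y(13))/(z(-49, E) - 2171) = (1788 + 13*(3 + 13))/((-4 - 204/32) - 2171) = (1788 + 13*16)/((-4 - 204*1/32) - 2171) = (1788 + 208)/((-4 - 51/8) - 2171) = 1996/(-83/8 - 2171) = 1996/(-17451/8) = 1996*(-8/17451) = -15968/17451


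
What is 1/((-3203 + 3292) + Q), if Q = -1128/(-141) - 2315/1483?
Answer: 1483/141536 ≈ 0.010478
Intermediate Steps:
Q = 9549/1483 (Q = -1128*(-1/141) - 2315*1/1483 = 8 - 2315/1483 = 9549/1483 ≈ 6.4390)
1/((-3203 + 3292) + Q) = 1/((-3203 + 3292) + 9549/1483) = 1/(89 + 9549/1483) = 1/(141536/1483) = 1483/141536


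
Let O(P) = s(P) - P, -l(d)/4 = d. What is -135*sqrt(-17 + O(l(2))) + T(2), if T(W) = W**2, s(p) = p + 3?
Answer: 4 - 135*I*sqrt(14) ≈ 4.0 - 505.12*I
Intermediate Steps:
l(d) = -4*d
s(p) = 3 + p
O(P) = 3 (O(P) = (3 + P) - P = 3)
-135*sqrt(-17 + O(l(2))) + T(2) = -135*sqrt(-17 + 3) + 2**2 = -135*I*sqrt(14) + 4 = 4 - 135*I*sqrt(14)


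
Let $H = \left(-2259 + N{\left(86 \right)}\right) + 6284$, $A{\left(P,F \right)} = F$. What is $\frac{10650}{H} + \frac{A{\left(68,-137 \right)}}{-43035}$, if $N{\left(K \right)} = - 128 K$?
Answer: $- \frac{457366079}{300513405} \approx -1.5219$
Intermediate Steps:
$H = -6983$ ($H = \left(-2259 - 11008\right) + 6284 = -13267 + 6284 = -6983$)
$\frac{10650}{H} + \frac{A{\left(68,-137 \right)}}{-43035} = \frac{10650}{-6983} - \frac{137}{-43035} = 10650 \left(- \frac{1}{6983}\right) - - \frac{137}{43035} = - \frac{10650}{6983} + \frac{137}{43035} = - \frac{457366079}{300513405}$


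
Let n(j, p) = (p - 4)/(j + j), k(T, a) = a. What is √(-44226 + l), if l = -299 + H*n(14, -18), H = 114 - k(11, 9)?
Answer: I*√178430/2 ≈ 211.2*I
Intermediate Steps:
n(j, p) = (-4 + p)/(2*j) (n(j, p) = (-4 + p)/((2*j)) = (-4 + p)*(1/(2*j)) = (-4 + p)/(2*j))
H = 105 (H = 114 - 1*9 = 114 - 9 = 105)
l = -763/2 (l = -299 + 105*((½)*(-4 - 18)/14) = -299 + 105*((½)*(1/14)*(-22)) = -299 + 105*(-11/14) = -299 - 165/2 = -763/2 ≈ -381.50)
√(-44226 + l) = √(-44226 - 763/2) = √(-89215/2) = I*√178430/2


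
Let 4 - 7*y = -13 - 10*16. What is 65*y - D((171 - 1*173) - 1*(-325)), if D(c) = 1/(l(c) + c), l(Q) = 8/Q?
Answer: 1200394924/730359 ≈ 1643.6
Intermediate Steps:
y = 177/7 (y = 4/7 - (-13 - 10*16)/7 = 4/7 - (-13 - 160)/7 = 4/7 - ⅐*(-173) = 4/7 + 173/7 = 177/7 ≈ 25.286)
D(c) = 1/(c + 8/c) (D(c) = 1/(8/c + c) = 1/(c + 8/c))
65*y - D((171 - 1*173) - 1*(-325)) = 65*(177/7) - ((171 - 1*173) - 1*(-325))/(8 + ((171 - 1*173) - 1*(-325))²) = 11505/7 - ((171 - 173) + 325)/(8 + ((171 - 173) + 325)²) = 11505/7 - (-2 + 325)/(8 + (-2 + 325)²) = 11505/7 - 323/(8 + 323²) = 11505/7 - 323/(8 + 104329) = 11505/7 - 323/104337 = 1200394924/730359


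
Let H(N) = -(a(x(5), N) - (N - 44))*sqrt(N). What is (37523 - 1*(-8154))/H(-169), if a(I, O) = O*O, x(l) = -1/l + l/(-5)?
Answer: 45677*I/374062 ≈ 0.12211*I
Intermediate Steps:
x(l) = -1/l - l/5 (x(l) = -1/l + l*(-1/5) = -1/l - l/5)
a(I, O) = O**2
H(N) = -sqrt(N)*(44 + N**2 - N) (H(N) = -(N**2 - (N - 44))*sqrt(N) = -(N**2 - (-44 + N))*sqrt(N) = -(N**2 + (44 - N))*sqrt(N) = -(44 + N**2 - N)*sqrt(N) = -sqrt(N)*(44 + N**2 - N))
(37523 - 1*(-8154))/H(-169) = (37523 - 1*(-8154))/((sqrt(-169)*(-44 - 169 - 1*(-169)**2))) = (37523 + 8154)/(((13*I)*(-44 - 169 - 1*28561))) = 45677/(((13*I)*(-44 - 169 - 28561))) = 45677/(((13*I)*(-28774))) = 45677/((-374062*I)) = 45677*(I/374062) = 45677*I/374062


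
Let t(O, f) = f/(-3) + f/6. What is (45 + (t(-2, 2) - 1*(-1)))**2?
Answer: 18769/9 ≈ 2085.4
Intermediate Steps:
t(O, f) = -f/6 (t(O, f) = f*(-1/3) + f*(1/6) = -f/3 + f/6 = -f/6)
(45 + (t(-2, 2) - 1*(-1)))**2 = (45 + (-1/6*2 - 1*(-1)))**2 = (45 + (-1/3 + 1))**2 = (45 + 2/3)**2 = (137/3)**2 = 18769/9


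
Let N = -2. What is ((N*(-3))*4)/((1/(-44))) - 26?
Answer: -1082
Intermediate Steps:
((N*(-3))*4)/((1/(-44))) - 26 = (-2*(-3)*4)/((1/(-44))) - 26 = (6*4)/((1*(-1/44))) - 26 = 24/(-1/44) - 26 = -44*24 - 26 = -1056 - 26 = -1082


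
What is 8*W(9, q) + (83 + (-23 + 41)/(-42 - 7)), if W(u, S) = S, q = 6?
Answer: 6401/49 ≈ 130.63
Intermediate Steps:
8*W(9, q) + (83 + (-23 + 41)/(-42 - 7)) = 8*6 + (83 + (-23 + 41)/(-42 - 7)) = 48 + (83 + 18/(-49)) = 48 + (83 + 18*(-1/49)) = 48 + (83 - 18/49) = 48 + 4049/49 = 6401/49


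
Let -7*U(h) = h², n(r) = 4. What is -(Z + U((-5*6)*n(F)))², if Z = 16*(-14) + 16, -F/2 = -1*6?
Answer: -251412736/49 ≈ -5.1309e+6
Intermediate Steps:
F = 12 (F = -(-2)*6 = -2*(-6) = 12)
U(h) = -h²/7
Z = -208 (Z = -224 + 16 = -208)
-(Z + U((-5*6)*n(F)))² = -(-208 - (-5*6*4)²/7)² = -(-208 - (-30*4)²/7)² = -(-208 - ⅐*(-120)²)² = -(-208 - ⅐*14400)² = -(-208 - 14400/7)² = -(-15856/7)² = -1*251412736/49 = -251412736/49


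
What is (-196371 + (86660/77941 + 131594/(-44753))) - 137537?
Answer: -1164708727046258/3488093573 ≈ -3.3391e+5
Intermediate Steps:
(-196371 + (86660/77941 + 131594/(-44753))) - 137537 = (-196371 + (86660*(1/77941) + 131594*(-1/44753))) - 137537 = (-196371 + (86660/77941 - 131594/44753)) - 137537 = (-196371 - 6378272974/3488093573) - 137537 = -684966801296557/3488093573 - 137537 = -1164708727046258/3488093573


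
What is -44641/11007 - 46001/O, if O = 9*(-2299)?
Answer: -15456812/8435031 ≈ -1.8325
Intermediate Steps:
O = -20691
-44641/11007 - 46001/O = -44641/11007 - 46001/(-20691) = -44641*1/11007 - 46001*(-1/20691) = -44641/11007 + 46001/20691 = -15456812/8435031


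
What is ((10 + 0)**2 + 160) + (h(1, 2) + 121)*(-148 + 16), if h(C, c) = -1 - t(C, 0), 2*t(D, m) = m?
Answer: -15580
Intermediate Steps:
t(D, m) = m/2
h(C, c) = -1 (h(C, c) = -1 - 0/2 = -1 - 1*0 = -1 + 0 = -1)
((10 + 0)**2 + 160) + (h(1, 2) + 121)*(-148 + 16) = ((10 + 0)**2 + 160) + (-1 + 121)*(-148 + 16) = (10**2 + 160) + 120*(-132) = (100 + 160) - 15840 = 260 - 15840 = -15580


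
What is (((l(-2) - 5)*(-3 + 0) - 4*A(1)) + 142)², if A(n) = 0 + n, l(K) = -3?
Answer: 26244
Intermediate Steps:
A(n) = n
(((l(-2) - 5)*(-3 + 0) - 4*A(1)) + 142)² = (((-3 - 5)*(-3 + 0) - 4*1) + 142)² = ((-8*(-3) - 4) + 142)² = ((24 - 4) + 142)² = (20 + 142)² = 162² = 26244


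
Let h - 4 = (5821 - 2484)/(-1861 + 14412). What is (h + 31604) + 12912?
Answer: 558773857/12551 ≈ 44520.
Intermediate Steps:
h = 53541/12551 (h = 4 + (5821 - 2484)/(-1861 + 14412) = 4 + 3337/12551 = 53541/12551 ≈ 4.2659)
(h + 31604) + 12912 = (53541/12551 + 31604) + 12912 = 396715345/12551 + 12912 = 558773857/12551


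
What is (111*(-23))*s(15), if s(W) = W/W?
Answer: -2553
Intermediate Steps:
s(W) = 1
(111*(-23))*s(15) = (111*(-23))*1 = -2553*1 = -2553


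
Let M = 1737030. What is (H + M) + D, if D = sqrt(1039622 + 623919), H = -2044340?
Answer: -307310 + sqrt(1663541) ≈ -3.0602e+5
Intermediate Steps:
D = sqrt(1663541) ≈ 1289.8
(H + M) + D = (-2044340 + 1737030) + sqrt(1663541) = -307310 + sqrt(1663541)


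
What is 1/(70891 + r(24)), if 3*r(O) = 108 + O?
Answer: 1/70935 ≈ 1.4097e-5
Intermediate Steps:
r(O) = 36 + O/3 (r(O) = (108 + O)/3 = 36 + O/3)
1/(70891 + r(24)) = 1/(70891 + (36 + (⅓)*24)) = 1/(70891 + (36 + 8)) = 1/(70891 + 44) = 1/70935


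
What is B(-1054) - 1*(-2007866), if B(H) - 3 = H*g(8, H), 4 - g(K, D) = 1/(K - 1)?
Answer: 14026625/7 ≈ 2.0038e+6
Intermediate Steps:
g(K, D) = 4 - 1/(-1 + K) (g(K, D) = 4 - 1/(K - 1) = 4 - 1/(-1 + K))
B(H) = 3 + 27*H/7 (B(H) = 3 + H*((-5 + 4*8)/(-1 + 8)) = 3 + H*((-5 + 32)/7) = 3 + H*((⅐)*27) = 3 + H*(27/7) = 3 + 27*H/7)
B(-1054) - 1*(-2007866) = (3 + (27/7)*(-1054)) - 1*(-2007866) = (3 - 28458/7) + 2007866 = -28437/7 + 2007866 = 14026625/7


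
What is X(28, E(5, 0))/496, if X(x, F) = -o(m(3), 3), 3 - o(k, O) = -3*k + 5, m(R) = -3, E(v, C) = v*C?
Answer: 11/496 ≈ 0.022177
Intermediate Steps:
E(v, C) = C*v
o(k, O) = -2 + 3*k (o(k, O) = 3 - (-3*k + 5) = 3 - (5 - 3*k) = 3 + (-5 + 3*k) = -2 + 3*k)
X(x, F) = 11 (X(x, F) = -(-2 + 3*(-3)) = -(-2 - 9) = -1*(-11) = 11)
X(28, E(5, 0))/496 = 11/496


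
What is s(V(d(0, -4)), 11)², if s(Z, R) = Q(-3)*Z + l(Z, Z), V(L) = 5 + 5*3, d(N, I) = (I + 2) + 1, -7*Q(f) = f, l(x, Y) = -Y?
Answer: 6400/49 ≈ 130.61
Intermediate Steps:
Q(f) = -f/7
d(N, I) = 3 + I (d(N, I) = (2 + I) + 1 = 3 + I)
V(L) = 20 (V(L) = 5 + 15 = 20)
s(Z, R) = -4*Z/7 (s(Z, R) = (-⅐*(-3))*Z - Z = 3*Z/7 - Z = -4*Z/7)
s(V(d(0, -4)), 11)² = (-4/7*20)² = (-80/7)² = 6400/49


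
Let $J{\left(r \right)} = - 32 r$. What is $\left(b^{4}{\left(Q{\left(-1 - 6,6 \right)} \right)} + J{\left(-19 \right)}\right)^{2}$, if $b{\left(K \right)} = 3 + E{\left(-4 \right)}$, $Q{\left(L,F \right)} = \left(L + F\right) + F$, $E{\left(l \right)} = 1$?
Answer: $746496$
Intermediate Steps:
$Q{\left(L,F \right)} = L + 2 F$ ($Q{\left(L,F \right)} = \left(F + L\right) + F = L + 2 F$)
$b{\left(K \right)} = 4$ ($b{\left(K \right)} = 3 + 1 = 4$)
$\left(b^{4}{\left(Q{\left(-1 - 6,6 \right)} \right)} + J{\left(-19 \right)}\right)^{2} = \left(4^{4} - -608\right)^{2} = \left(256 + 608\right)^{2} = 864^{2} = 746496$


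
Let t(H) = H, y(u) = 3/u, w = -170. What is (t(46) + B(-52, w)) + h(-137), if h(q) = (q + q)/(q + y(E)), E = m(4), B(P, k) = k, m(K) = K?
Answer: -66484/545 ≈ -121.99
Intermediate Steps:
E = 4
h(q) = 2*q/(¾ + q) (h(q) = (q + q)/(q + 3/4) = (2*q)/(q + 3*(¼)) = (2*q)/(q + ¾) = (2*q)/(¾ + q) = 2*q/(¾ + q))
(t(46) + B(-52, w)) + h(-137) = (46 - 170) + 8*(-137)/(3 + 4*(-137)) = -124 + 8*(-137)/(3 - 548) = -124 + 8*(-137)/(-545) = -124 + 8*(-137)*(-1/545) = -124 + 1096/545 = -66484/545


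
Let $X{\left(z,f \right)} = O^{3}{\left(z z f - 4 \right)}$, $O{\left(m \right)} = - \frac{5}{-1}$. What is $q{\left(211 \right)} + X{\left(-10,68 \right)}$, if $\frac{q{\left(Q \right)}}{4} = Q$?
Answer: $969$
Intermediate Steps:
$O{\left(m \right)} = 5$ ($O{\left(m \right)} = \left(-5\right) \left(-1\right) = 5$)
$q{\left(Q \right)} = 4 Q$
$X{\left(z,f \right)} = 125$ ($X{\left(z,f \right)} = 5^{3} = 125$)
$q{\left(211 \right)} + X{\left(-10,68 \right)} = 4 \cdot 211 + 125 = 844 + 125 = 969$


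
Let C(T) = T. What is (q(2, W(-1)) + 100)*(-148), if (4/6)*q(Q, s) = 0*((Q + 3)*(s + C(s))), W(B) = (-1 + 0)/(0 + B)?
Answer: -14800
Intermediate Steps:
W(B) = -1/B
q(Q, s) = 0 (q(Q, s) = 3*(0*((Q + 3)*(s + s)))/2 = 3*(0*((3 + Q)*(2*s)))/2 = 3*(0*(2*s*(3 + Q)))/2 = (3/2)*0 = 0)
(q(2, W(-1)) + 100)*(-148) = (0 + 100)*(-148) = 100*(-148) = -14800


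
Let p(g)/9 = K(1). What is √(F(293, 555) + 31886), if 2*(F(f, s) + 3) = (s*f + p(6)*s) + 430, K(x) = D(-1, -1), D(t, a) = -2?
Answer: √433642/2 ≈ 329.26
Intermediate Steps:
K(x) = -2
p(g) = -18 (p(g) = 9*(-2) = -18)
F(f, s) = 212 - 9*s + f*s/2 (F(f, s) = -3 + ((s*f - 18*s) + 430)/2 = -3 + ((f*s - 18*s) + 430)/2 = -3 + ((-18*s + f*s) + 430)/2 = -3 + (430 - 18*s + f*s)/2 = -3 + (215 - 9*s + f*s/2) = 212 - 9*s + f*s/2)
√(F(293, 555) + 31886) = √((212 - 9*555 + (½)*293*555) + 31886) = √((212 - 4995 + 162615/2) + 31886) = √(153049/2 + 31886) = √(216821/2) = √433642/2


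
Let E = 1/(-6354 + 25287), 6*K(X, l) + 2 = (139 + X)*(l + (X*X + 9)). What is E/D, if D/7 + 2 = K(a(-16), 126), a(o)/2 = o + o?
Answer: 2/14017848047 ≈ 1.4268e-10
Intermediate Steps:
a(o) = 4*o (a(o) = 2*(o + o) = 2*(2*o) = 4*o)
K(X, l) = -1/3 + (139 + X)*(9 + l + X**2)/6 (K(X, l) = -1/3 + ((139 + X)*(l + (X*X + 9)))/6 = -1/3 + ((139 + X)*(l + (X**2 + 9)))/6 = -1/3 + ((139 + X)*(l + (9 + X**2)))/6 = -1/3 + ((139 + X)*(9 + l + X**2))/6 = -1/3 + (139 + X)*(9 + l + X**2)/6)
D = 2221177/6 (D = -14 + 7*(1249/6 + (4*(-16))**3/6 + 3*(4*(-16))/2 + (139/6)*126 + 139*(4*(-16))**2/6 + (1/6)*(4*(-16))*126) = -14 + 7*(1249/6 + (1/6)*(-64)**3 + (3/2)*(-64) + 2919 + (139/6)*(-64)**2 + (1/6)*(-64)*126) = -14 + 7*(1249/6 + (1/6)*(-262144) - 96 + 2919 + (139/6)*4096 - 1344) = -14 + 7*(1249/6 - 131072/3 - 96 + 2919 + 284672/3 - 1344) = -14 + 7*(317323/6) = -14 + 2221261/6 = 2221177/6 ≈ 3.7020e+5)
E = 1/18933 ≈ 5.2818e-5
E/D = 1/(18933*(2221177/6)) = (1/18933)*(6/2221177) = 2/14017848047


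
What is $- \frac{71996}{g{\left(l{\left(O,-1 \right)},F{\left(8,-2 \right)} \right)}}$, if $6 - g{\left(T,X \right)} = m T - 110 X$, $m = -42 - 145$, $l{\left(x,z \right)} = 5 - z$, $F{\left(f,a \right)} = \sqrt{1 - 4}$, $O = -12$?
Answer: $- \frac{6767624}{109057} + \frac{1979890 i \sqrt{3}}{327171} \approx -62.056 + 10.482 i$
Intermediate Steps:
$F{\left(f,a \right)} = i \sqrt{3}$ ($F{\left(f,a \right)} = \sqrt{-3} = i \sqrt{3}$)
$m = -187$
$g{\left(T,X \right)} = 6 + 110 X + 187 T$ ($g{\left(T,X \right)} = 6 - \left(- 187 T - 110 X\right) = 6 + \left(110 X + 187 T\right) = 6 + 110 X + 187 T$)
$- \frac{71996}{g{\left(l{\left(O,-1 \right)},F{\left(8,-2 \right)} \right)}} = - \frac{71996}{6 + 110 i \sqrt{3} + 187 \left(5 - -1\right)} = - \frac{71996}{6 + 110 i \sqrt{3} + 187 \left(5 + 1\right)} = - \frac{71996}{6 + 110 i \sqrt{3} + 187 \cdot 6} = - \frac{71996}{6 + 110 i \sqrt{3} + 1122} = - \frac{71996}{1128 + 110 i \sqrt{3}}$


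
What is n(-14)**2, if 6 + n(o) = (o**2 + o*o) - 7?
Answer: 143641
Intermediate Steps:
n(o) = -13 + 2*o**2 (n(o) = -6 + ((o**2 + o*o) - 7) = -6 + ((o**2 + o**2) - 7) = -6 + (2*o**2 - 7) = -6 + (-7 + 2*o**2) = -13 + 2*o**2)
n(-14)**2 = (-13 + 2*(-14)**2)**2 = (-13 + 2*196)**2 = (-13 + 392)**2 = 379**2 = 143641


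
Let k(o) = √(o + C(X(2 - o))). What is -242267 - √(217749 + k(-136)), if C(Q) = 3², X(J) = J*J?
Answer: -242267 - √(217749 + I*√127) ≈ -2.4273e+5 - 0.012075*I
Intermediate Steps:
X(J) = J²
C(Q) = 9
k(o) = √(9 + o) (k(o) = √(o + 9) = √(9 + o))
-242267 - √(217749 + k(-136)) = -242267 - √(217749 + √(9 - 136)) = -242267 - √(217749 + √(-127)) = -242267 - √(217749 + I*√127)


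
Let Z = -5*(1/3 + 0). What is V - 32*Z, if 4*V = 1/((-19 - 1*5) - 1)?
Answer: 15997/300 ≈ 53.323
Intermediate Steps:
V = -1/100 (V = 1/(4*((-19 - 1*5) - 1)) = 1/(4*((-19 - 5) - 1)) = 1/(4*(-24 - 1)) = (¼)/(-25) = (¼)*(-1/25) = -1/100 ≈ -0.010000)
Z = -5/3 (Z = -5*(⅓ + 0) = -5*⅓ = -5/3 ≈ -1.6667)
V - 32*Z = -1/100 - 32*(-5/3) = -1/100 + 160/3 = 15997/300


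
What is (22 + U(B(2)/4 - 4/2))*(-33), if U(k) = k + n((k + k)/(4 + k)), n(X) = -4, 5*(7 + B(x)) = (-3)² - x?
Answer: -2409/5 ≈ -481.80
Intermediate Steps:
B(x) = -26/5 - x/5 (B(x) = -7 + ((-3)² - x)/5 = -7 + (9 - x)/5 = -7 + (9/5 - x/5) = -26/5 - x/5)
U(k) = -4 + k (U(k) = k - 4 = -4 + k)
(22 + U(B(2)/4 - 4/2))*(-33) = (22 + (-4 + ((-26/5 - ⅕*2)/4 - 4/2)))*(-33) = (22 + (-4 + ((-26/5 - ⅖)*(¼) - 4*½)))*(-33) = (22 + (-4 + (-28/5*¼ - 2)))*(-33) = (22 + (-4 + (-7/5 - 2)))*(-33) = (22 + (-4 - 17/5))*(-33) = (22 - 37/5)*(-33) = (73/5)*(-33) = -2409/5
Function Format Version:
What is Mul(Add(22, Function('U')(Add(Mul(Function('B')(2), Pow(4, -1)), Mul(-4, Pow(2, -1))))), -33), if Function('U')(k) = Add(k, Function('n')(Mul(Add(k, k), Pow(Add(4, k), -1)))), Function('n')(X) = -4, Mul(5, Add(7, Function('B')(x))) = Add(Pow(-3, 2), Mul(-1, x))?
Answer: Rational(-2409, 5) ≈ -481.80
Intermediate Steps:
Function('B')(x) = Add(Rational(-26, 5), Mul(Rational(-1, 5), x)) (Function('B')(x) = Add(-7, Mul(Rational(1, 5), Add(Pow(-3, 2), Mul(-1, x)))) = Add(-7, Mul(Rational(1, 5), Add(9, Mul(-1, x)))) = Add(-7, Add(Rational(9, 5), Mul(Rational(-1, 5), x))) = Add(Rational(-26, 5), Mul(Rational(-1, 5), x)))
Function('U')(k) = Add(-4, k) (Function('U')(k) = Add(k, -4) = Add(-4, k))
Mul(Add(22, Function('U')(Add(Mul(Function('B')(2), Pow(4, -1)), Mul(-4, Pow(2, -1))))), -33) = Mul(Add(22, Add(-4, Add(Mul(Add(Rational(-26, 5), Mul(Rational(-1, 5), 2)), Pow(4, -1)), Mul(-4, Pow(2, -1))))), -33) = Mul(Add(22, Add(-4, Add(Mul(Add(Rational(-26, 5), Rational(-2, 5)), Rational(1, 4)), Mul(-4, Rational(1, 2))))), -33) = Mul(Add(22, Add(-4, Add(Mul(Rational(-28, 5), Rational(1, 4)), -2))), -33) = Mul(Add(22, Add(-4, Add(Rational(-7, 5), -2))), -33) = Mul(Add(22, Add(-4, Rational(-17, 5))), -33) = Mul(Add(22, Rational(-37, 5)), -33) = Mul(Rational(73, 5), -33) = Rational(-2409, 5)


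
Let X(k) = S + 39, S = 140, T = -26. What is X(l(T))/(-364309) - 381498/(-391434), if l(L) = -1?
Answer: 23152181366/23767154851 ≈ 0.97412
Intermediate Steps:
X(k) = 179 (X(k) = 140 + 39 = 179)
X(l(T))/(-364309) - 381498/(-391434) = 179/(-364309) - 381498/(-391434) = 179*(-1/364309) - 381498*(-1/391434) = -179/364309 + 63583/65239 = 23152181366/23767154851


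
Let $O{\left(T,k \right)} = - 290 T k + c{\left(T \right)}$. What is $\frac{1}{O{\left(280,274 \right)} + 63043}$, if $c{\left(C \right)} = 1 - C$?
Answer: $- \frac{1}{22186036} \approx -4.5073 \cdot 10^{-8}$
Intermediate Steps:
$O{\left(T,k \right)} = 1 - T - 290 T k$ ($O{\left(T,k \right)} = - 290 T k - \left(-1 + T\right) = 1 - T - 290 T k$)
$\frac{1}{O{\left(280,274 \right)} + 63043} = \frac{1}{\left(1 - 280 - 81200 \cdot 274\right) + 63043} = \frac{1}{\left(1 - 280 - 22248800\right) + 63043} = \frac{1}{-22249079 + 63043} = \frac{1}{-22186036} = - \frac{1}{22186036}$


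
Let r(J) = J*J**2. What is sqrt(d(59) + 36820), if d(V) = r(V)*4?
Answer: 4*sqrt(53646) ≈ 926.46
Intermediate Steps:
r(J) = J**3
d(V) = 4*V**3 (d(V) = V**3*4 = 4*V**3)
sqrt(d(59) + 36820) = sqrt(4*59**3 + 36820) = sqrt(4*205379 + 36820) = sqrt(821516 + 36820) = sqrt(858336) = 4*sqrt(53646)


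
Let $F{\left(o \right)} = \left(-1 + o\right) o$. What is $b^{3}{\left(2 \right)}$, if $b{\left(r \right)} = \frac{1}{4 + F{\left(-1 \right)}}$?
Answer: $\frac{1}{216} \approx 0.0046296$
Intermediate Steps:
$F{\left(o \right)} = o \left(-1 + o\right)$
$b{\left(r \right)} = \frac{1}{6}$ ($b{\left(r \right)} = \frac{1}{4 - \left(-1 - 1\right)} = \frac{1}{4 - -2} = \frac{1}{4 + 2} = \frac{1}{6}$)
$b^{3}{\left(2 \right)} = \left(\frac{1}{6}\right)^{3} = \frac{1}{216}$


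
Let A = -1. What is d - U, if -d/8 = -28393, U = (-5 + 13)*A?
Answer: 227152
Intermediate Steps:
U = -8 (U = (-5 + 13)*(-1) = 8*(-1) = -8)
d = 227144 (d = -8*(-28393) = 227144)
d - U = 227144 - 1*(-8) = 227144 + 8 = 227152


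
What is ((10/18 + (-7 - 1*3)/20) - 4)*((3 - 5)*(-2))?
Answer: -142/9 ≈ -15.778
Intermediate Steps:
((10/18 + (-7 - 1*3)/20) - 4)*((3 - 5)*(-2)) = ((10*(1/18) + (-7 - 3)*(1/20)) - 4)*(-2*(-2)) = ((5/9 - 10*1/20) - 4)*4 = ((5/9 - ½) - 4)*4 = (1/18 - 4)*4 = -71/18*4 = -142/9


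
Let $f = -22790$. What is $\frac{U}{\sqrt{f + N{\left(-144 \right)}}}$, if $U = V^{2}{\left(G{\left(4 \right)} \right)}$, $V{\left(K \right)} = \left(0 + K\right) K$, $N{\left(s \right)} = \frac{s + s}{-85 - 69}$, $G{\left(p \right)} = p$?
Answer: $- \frac{128 i \sqrt{135110822}}{877343} \approx - 1.6958 i$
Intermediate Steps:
$N{\left(s \right)} = - \frac{s}{77}$ ($N{\left(s \right)} = \frac{2 s}{-154} = 2 s \left(- \frac{1}{154}\right) = - \frac{s}{77}$)
$V{\left(K \right)} = K^{2}$ ($V{\left(K \right)} = K K = K^{2}$)
$U = 256$ ($U = \left(4^{2}\right)^{2} = 16^{2} = 256$)
$\frac{U}{\sqrt{f + N{\left(-144 \right)}}} = \frac{256}{\sqrt{-22790 - - \frac{144}{77}}} = \frac{256}{\sqrt{-22790 + \frac{144}{77}}} = \frac{256}{\sqrt{- \frac{1754686}{77}}} = \frac{256}{\frac{1}{77} i \sqrt{135110822}} = 256 \left(- \frac{i \sqrt{135110822}}{1754686}\right) = - \frac{128 i \sqrt{135110822}}{877343}$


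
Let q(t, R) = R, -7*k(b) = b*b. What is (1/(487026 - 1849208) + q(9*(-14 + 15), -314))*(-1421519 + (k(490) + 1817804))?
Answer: -154830088060765/1362182 ≈ -1.1366e+8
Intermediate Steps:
k(b) = -b**2/7 (k(b) = -b*b/7 = -b**2/7)
(1/(487026 - 1849208) + q(9*(-14 + 15), -314))*(-1421519 + (k(490) + 1817804)) = (1/(487026 - 1849208) - 314)*(-1421519 + (-1/7*490**2 + 1817804)) = (1/(-1362182) - 314)*(-1421519 + (-1/7*240100 + 1817804)) = (-1/1362182 - 314)*(-1421519 + (-34300 + 1817804)) = -427725149*(-1421519 + 1783504)/1362182 = -427725149/1362182*361985 = -154830088060765/1362182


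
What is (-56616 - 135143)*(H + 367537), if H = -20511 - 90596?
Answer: -49172760370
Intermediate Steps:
H = -111107
(-56616 - 135143)*(H + 367537) = (-56616 - 135143)*(-111107 + 367537) = -191759*256430 = -49172760370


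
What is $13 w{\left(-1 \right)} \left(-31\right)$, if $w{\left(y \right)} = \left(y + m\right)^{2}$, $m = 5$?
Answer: $-6448$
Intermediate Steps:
$w{\left(y \right)} = \left(5 + y\right)^{2}$ ($w{\left(y \right)} = \left(y + 5\right)^{2} = \left(5 + y\right)^{2}$)
$13 w{\left(-1 \right)} \left(-31\right) = 13 \left(5 - 1\right)^{2} \left(-31\right) = 13 \cdot 4^{2} \left(-31\right) = 13 \cdot 16 \left(-31\right) = 208 \left(-31\right) = -6448$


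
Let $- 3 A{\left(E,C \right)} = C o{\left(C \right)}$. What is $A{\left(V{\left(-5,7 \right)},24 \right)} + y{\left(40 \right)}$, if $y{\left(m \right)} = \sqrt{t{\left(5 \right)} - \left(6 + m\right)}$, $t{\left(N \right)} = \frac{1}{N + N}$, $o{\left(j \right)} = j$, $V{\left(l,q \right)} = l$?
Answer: $-192 + \frac{3 i \sqrt{510}}{10} \approx -192.0 + 6.775 i$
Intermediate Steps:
$t{\left(N \right)} = \frac{1}{2 N}$
$A{\left(E,C \right)} = - \frac{C^{2}}{3}$ ($A{\left(E,C \right)} = - \frac{C C}{3} = - \frac{C^{2}}{3}$)
$y{\left(m \right)} = \sqrt{- \frac{59}{10} - m}$ ($y{\left(m \right)} = \sqrt{\frac{1}{2 \cdot 5} - \left(6 + m\right)} = \sqrt{\frac{1}{2} \cdot \frac{1}{5} - \left(6 + m\right)} = \sqrt{\frac{1}{10} - \left(6 + m\right)} = \sqrt{- \frac{59}{10} - m}$)
$A{\left(V{\left(-5,7 \right)},24 \right)} + y{\left(40 \right)} = - \frac{24^{2}}{3} + \frac{\sqrt{-590 - 4000}}{10} = \left(- \frac{1}{3}\right) 576 + \frac{\sqrt{-590 - 4000}}{10} = -192 + \frac{\sqrt{-4590}}{10} = -192 + \frac{3 i \sqrt{510}}{10}$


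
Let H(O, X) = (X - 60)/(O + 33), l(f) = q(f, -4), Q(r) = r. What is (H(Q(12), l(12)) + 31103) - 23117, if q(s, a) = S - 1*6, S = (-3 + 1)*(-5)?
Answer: 359314/45 ≈ 7984.8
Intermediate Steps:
S = 10 (S = -2*(-5) = 10)
q(s, a) = 4 (q(s, a) = 10 - 1*6 = 10 - 6 = 4)
l(f) = 4
H(O, X) = (-60 + X)/(33 + O)
(H(Q(12), l(12)) + 31103) - 23117 = ((-60 + 4)/(33 + 12) + 31103) - 23117 = (-56/45 + 31103) - 23117 = 1399579/45 - 23117 = 359314/45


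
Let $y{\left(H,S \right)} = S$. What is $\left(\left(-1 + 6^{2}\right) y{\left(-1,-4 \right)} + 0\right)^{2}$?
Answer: $19600$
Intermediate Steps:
$\left(\left(-1 + 6^{2}\right) y{\left(-1,-4 \right)} + 0\right)^{2} = \left(\left(-1 + 6^{2}\right) \left(-4\right) + 0\right)^{2} = \left(\left(-1 + 36\right) \left(-4\right) + 0\right)^{2} = \left(35 \left(-4\right) + 0\right)^{2} = \left(-140 + 0\right)^{2} = \left(-140\right)^{2} = 19600$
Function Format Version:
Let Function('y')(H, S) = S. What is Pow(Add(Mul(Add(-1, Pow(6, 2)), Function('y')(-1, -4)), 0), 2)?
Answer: 19600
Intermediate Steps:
Pow(Add(Mul(Add(-1, Pow(6, 2)), Function('y')(-1, -4)), 0), 2) = Pow(Add(Mul(Add(-1, Pow(6, 2)), -4), 0), 2) = Pow(Add(Mul(Add(-1, 36), -4), 0), 2) = Pow(Add(Mul(35, -4), 0), 2) = Pow(Add(-140, 0), 2) = Pow(-140, 2) = 19600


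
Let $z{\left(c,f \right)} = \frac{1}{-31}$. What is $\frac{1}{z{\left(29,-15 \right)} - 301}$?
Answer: $- \frac{31}{9332} \approx -0.0033219$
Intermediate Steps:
$z{\left(c,f \right)} = - \frac{1}{31}$
$\frac{1}{z{\left(29,-15 \right)} - 301} = \frac{1}{- \frac{1}{31} - 301} = \frac{1}{- \frac{9332}{31}} = - \frac{31}{9332}$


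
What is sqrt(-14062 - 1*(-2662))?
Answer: 10*I*sqrt(114) ≈ 106.77*I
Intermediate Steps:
sqrt(-14062 - 1*(-2662)) = sqrt(-14062 + 2662) = sqrt(-11400) = 10*I*sqrt(114)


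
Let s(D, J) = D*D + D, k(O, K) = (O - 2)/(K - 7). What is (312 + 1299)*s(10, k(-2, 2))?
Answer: 177210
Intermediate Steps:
k(O, K) = (-2 + O)/(-7 + K)
s(D, J) = D + D² (s(D, J) = D² + D = D + D²)
(312 + 1299)*s(10, k(-2, 2)) = (312 + 1299)*(10*(1 + 10)) = 1611*(10*11) = 1611*110 = 177210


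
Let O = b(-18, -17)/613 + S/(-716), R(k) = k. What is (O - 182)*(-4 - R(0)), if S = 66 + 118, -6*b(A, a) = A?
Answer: 79991900/109727 ≈ 729.01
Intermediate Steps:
b(A, a) = -A/6
S = 184
O = -27661/109727 (O = -⅙*(-18)/613 + 184/(-716) = 3*(1/613) + 184*(-1/716) = 3/613 - 46/179 = -27661/109727 ≈ -0.25209)
(O - 182)*(-4 - R(0)) = (-27661/109727 - 182)*(-4 - 1*0) = -19997975*(-4 + 0)/109727 = -19997975/109727*(-4) = 79991900/109727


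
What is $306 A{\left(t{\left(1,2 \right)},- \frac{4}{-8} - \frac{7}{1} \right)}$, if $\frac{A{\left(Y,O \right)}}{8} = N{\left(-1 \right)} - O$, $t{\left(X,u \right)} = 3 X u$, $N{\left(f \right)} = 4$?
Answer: $25704$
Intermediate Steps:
$t{\left(X,u \right)} = 3 X u$
$A{\left(Y,O \right)} = 32 - 8 O$ ($A{\left(Y,O \right)} = 8 \left(4 - O\right) = 32 - 8 O$)
$306 A{\left(t{\left(1,2 \right)},- \frac{4}{-8} - \frac{7}{1} \right)} = 306 \left(32 - 8 \left(- \frac{4}{-8} - \frac{7}{1}\right)\right) = 306 \left(32 - 8 \left(\left(-4\right) \left(- \frac{1}{8}\right) - 7\right)\right) = 306 \left(32 - 8 \left(\frac{1}{2} - 7\right)\right) = 306 \left(32 - -52\right) = 306 \left(32 + 52\right) = 306 \cdot 84 = 25704$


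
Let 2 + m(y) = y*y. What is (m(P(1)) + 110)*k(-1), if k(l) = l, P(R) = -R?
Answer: -109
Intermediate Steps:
m(y) = -2 + y² (m(y) = -2 + y*y = -2 + y²)
(m(P(1)) + 110)*k(-1) = ((-2 + (-1*1)²) + 110)*(-1) = ((-2 + (-1)²) + 110)*(-1) = ((-2 + 1) + 110)*(-1) = (-1 + 110)*(-1) = 109*(-1) = -109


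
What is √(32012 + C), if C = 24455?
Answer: √56467 ≈ 237.63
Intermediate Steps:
√(32012 + C) = √(32012 + 24455) = √56467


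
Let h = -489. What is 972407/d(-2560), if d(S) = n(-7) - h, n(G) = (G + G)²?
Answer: 972407/685 ≈ 1419.6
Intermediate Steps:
n(G) = 4*G² (n(G) = (2*G)² = 4*G²)
d(S) = 685 (d(S) = 4*(-7)² - 1*(-489) = 4*49 + 489 = 196 + 489 = 685)
972407/d(-2560) = 972407/685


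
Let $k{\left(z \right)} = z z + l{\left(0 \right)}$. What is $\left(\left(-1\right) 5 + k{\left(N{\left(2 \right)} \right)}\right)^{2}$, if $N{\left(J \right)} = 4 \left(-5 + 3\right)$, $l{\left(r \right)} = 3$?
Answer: $3844$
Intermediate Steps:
$N{\left(J \right)} = -8$ ($N{\left(J \right)} = 4 \left(-2\right) = -8$)
$k{\left(z \right)} = 3 + z^{2}$ ($k{\left(z \right)} = z z + 3 = z^{2} + 3 = 3 + z^{2}$)
$\left(\left(-1\right) 5 + k{\left(N{\left(2 \right)} \right)}\right)^{2} = \left(\left(-1\right) 5 + \left(3 + \left(-8\right)^{2}\right)\right)^{2} = \left(-5 + \left(3 + 64\right)\right)^{2} = \left(-5 + 67\right)^{2} = 62^{2} = 3844$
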